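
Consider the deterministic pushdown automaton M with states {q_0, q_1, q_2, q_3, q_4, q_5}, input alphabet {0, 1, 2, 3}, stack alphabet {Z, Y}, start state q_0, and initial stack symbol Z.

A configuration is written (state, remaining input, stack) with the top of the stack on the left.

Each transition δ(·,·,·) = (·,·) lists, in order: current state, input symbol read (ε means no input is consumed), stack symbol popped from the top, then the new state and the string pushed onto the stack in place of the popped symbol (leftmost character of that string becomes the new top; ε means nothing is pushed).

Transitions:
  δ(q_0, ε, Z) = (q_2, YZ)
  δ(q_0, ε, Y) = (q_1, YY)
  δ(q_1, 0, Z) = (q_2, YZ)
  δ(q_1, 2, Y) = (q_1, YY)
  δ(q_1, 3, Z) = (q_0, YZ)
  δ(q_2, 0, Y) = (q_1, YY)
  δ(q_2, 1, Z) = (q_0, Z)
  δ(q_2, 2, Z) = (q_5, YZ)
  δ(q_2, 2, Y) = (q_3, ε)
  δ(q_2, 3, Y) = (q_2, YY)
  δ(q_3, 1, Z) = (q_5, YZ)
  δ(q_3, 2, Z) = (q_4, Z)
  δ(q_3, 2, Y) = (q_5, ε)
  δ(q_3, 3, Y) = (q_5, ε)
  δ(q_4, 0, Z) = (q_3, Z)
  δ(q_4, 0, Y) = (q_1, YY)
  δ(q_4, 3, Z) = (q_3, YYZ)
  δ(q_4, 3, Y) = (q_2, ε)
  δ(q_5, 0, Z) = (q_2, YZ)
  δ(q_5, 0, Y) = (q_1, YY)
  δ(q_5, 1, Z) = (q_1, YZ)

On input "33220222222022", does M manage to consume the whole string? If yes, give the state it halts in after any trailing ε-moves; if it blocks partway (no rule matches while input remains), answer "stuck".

(q_0, 33220222222022, Z)
  ε-move, top Z: go to q_2, push YZ → (q_2, 33220222222022, YZ)
  read 3, top Y: go to q_2, push YY → (q_2, 3220222222022, YYZ)
  read 3, top Y: go to q_2, push YY → (q_2, 220222222022, YYYZ)
  read 2, top Y: go to q_3, push ε → (q_3, 20222222022, YYZ)
  read 2, top Y: go to q_5, push ε → (q_5, 0222222022, YZ)
  read 0, top Y: go to q_1, push YY → (q_1, 222222022, YYZ)
  read 2, top Y: go to q_1, push YY → (q_1, 22222022, YYYZ)
  read 2, top Y: go to q_1, push YY → (q_1, 2222022, YYYYZ)
  read 2, top Y: go to q_1, push YY → (q_1, 222022, YYYYYZ)
  read 2, top Y: go to q_1, push YY → (q_1, 22022, YYYYYYZ)
  read 2, top Y: go to q_1, push YY → (q_1, 2022, YYYYYYYZ)
  read 2, top Y: go to q_1, push YY → (q_1, 022, YYYYYYYYZ)
No transition for (q_1, 0, top Y); M blocks with input 022 remaining.

stuck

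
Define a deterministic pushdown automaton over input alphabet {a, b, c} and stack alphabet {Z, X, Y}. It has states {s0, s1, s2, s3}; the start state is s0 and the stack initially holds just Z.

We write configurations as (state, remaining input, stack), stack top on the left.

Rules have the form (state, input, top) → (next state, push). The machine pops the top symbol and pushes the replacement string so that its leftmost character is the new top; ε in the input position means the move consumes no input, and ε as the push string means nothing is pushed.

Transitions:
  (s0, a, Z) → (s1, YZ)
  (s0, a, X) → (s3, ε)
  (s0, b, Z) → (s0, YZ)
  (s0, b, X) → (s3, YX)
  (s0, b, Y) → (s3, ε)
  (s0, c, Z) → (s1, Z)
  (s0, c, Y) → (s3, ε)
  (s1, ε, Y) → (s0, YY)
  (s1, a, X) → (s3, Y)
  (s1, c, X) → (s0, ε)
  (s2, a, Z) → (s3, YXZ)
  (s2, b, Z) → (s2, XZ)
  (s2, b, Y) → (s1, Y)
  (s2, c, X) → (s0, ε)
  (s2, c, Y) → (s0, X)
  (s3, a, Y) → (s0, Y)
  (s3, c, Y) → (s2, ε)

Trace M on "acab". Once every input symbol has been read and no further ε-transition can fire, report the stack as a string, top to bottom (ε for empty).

(s0, acab, Z)
  read a, top Z: go to s1, push YZ → (s1, cab, YZ)
  ε-move, top Y: go to s0, push YY → (s0, cab, YYZ)
  read c, top Y: go to s3, push ε → (s3, ab, YZ)
  read a, top Y: go to s0, push Y → (s0, b, YZ)
  read b, top Y: go to s3, push ε → (s3, ε, Z)
All input consumed in state s3 with stack Z.

Z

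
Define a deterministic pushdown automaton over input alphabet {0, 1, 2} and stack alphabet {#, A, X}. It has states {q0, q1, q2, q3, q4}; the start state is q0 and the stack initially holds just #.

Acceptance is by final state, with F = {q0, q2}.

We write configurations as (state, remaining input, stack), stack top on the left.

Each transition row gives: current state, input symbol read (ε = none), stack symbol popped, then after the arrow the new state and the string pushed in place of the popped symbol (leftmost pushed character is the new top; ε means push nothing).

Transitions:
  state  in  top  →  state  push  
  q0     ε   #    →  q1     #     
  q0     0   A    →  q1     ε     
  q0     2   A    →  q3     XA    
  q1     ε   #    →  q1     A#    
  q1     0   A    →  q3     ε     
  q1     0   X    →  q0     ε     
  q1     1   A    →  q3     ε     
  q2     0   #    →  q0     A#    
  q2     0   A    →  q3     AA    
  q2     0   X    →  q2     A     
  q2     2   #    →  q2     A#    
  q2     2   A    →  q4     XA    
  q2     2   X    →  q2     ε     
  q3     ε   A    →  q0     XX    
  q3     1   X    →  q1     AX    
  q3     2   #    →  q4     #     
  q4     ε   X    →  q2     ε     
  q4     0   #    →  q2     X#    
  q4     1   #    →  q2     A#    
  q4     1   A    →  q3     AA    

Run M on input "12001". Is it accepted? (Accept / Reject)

(q0, 12001, #)
  ε-move, top #: go to q1, push # → (q1, 12001, #)
  ε-move, top #: go to q1, push A# → (q1, 12001, A#)
  read 1, top A: go to q3, push ε → (q3, 2001, #)
  read 2, top #: go to q4, push # → (q4, 001, #)
  read 0, top #: go to q2, push X# → (q2, 01, X#)
  read 0, top X: go to q2, push A → (q2, 1, A#)
No transition applies at (q2, 1, A#); input not fully consumed.

Reject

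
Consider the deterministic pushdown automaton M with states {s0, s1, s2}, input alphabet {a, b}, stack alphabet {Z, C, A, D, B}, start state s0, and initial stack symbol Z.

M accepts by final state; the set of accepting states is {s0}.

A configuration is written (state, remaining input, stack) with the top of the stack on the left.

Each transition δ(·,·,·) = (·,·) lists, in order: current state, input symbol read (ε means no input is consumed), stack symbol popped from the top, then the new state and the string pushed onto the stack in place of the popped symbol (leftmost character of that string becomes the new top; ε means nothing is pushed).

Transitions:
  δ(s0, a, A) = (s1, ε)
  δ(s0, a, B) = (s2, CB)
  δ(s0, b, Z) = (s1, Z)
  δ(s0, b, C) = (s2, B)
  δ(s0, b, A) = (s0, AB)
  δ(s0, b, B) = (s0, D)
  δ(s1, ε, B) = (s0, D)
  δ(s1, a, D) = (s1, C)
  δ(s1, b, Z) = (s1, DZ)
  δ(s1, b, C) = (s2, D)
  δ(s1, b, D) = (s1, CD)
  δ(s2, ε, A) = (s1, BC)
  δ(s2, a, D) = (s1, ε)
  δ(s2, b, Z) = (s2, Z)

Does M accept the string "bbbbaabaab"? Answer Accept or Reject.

Reject

(s0, bbbbaabaab, Z)
  read b, top Z: go to s1, push Z → (s1, bbbaabaab, Z)
  read b, top Z: go to s1, push DZ → (s1, bbaabaab, DZ)
  read b, top D: go to s1, push CD → (s1, baabaab, CDZ)
  read b, top C: go to s2, push D → (s2, aabaab, DDZ)
  read a, top D: go to s1, push ε → (s1, abaab, DZ)
  read a, top D: go to s1, push C → (s1, baab, CZ)
  read b, top C: go to s2, push D → (s2, aab, DZ)
  read a, top D: go to s1, push ε → (s1, ab, Z)
No transition applies at (s1, ab, Z); input not fully consumed.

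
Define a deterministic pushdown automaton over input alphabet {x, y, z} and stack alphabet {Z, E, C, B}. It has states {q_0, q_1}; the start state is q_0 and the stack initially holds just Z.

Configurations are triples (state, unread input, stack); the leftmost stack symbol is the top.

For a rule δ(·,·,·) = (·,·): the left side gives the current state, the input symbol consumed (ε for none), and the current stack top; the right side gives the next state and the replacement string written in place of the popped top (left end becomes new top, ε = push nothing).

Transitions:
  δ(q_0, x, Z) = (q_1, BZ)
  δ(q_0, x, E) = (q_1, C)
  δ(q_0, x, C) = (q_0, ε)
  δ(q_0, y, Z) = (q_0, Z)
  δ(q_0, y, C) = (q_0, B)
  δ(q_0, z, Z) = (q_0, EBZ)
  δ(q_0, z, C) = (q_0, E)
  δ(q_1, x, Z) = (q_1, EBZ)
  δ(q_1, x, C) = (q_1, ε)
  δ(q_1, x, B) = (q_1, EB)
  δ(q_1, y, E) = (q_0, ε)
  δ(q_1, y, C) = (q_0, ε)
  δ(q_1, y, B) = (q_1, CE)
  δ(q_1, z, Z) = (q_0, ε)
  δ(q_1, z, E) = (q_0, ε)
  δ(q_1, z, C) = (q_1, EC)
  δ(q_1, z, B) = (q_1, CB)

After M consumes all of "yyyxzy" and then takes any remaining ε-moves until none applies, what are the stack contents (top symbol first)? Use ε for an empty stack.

(q_0, yyyxzy, Z)
  read y, top Z: go to q_0, push Z → (q_0, yyxzy, Z)
  read y, top Z: go to q_0, push Z → (q_0, yxzy, Z)
  read y, top Z: go to q_0, push Z → (q_0, xzy, Z)
  read x, top Z: go to q_1, push BZ → (q_1, zy, BZ)
  read z, top B: go to q_1, push CB → (q_1, y, CBZ)
  read y, top C: go to q_0, push ε → (q_0, ε, BZ)
All input consumed in state q_0 with stack BZ.

BZ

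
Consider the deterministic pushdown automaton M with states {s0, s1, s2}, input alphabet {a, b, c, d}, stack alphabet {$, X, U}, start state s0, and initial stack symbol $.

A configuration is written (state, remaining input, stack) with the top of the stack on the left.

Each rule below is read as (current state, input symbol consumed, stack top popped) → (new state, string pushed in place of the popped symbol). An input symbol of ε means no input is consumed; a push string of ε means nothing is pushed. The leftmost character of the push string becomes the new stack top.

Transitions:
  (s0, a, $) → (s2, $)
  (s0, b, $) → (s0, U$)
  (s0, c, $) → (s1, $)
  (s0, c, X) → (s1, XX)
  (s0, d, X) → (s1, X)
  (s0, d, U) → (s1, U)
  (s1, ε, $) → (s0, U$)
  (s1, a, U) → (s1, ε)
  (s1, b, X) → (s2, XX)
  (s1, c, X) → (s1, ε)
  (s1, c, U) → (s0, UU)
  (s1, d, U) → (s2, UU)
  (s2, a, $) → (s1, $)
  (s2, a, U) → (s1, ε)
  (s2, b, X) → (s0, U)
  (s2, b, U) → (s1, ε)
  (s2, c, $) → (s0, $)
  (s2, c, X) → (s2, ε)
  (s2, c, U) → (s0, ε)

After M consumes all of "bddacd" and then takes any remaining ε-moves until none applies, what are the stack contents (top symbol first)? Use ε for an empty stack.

(s0, bddacd, $)
  read b, top $: go to s0, push U$ → (s0, ddacd, U$)
  read d, top U: go to s1, push U → (s1, dacd, U$)
  read d, top U: go to s2, push UU → (s2, acd, UU$)
  read a, top U: go to s1, push ε → (s1, cd, U$)
  read c, top U: go to s0, push UU → (s0, d, UU$)
  read d, top U: go to s1, push U → (s1, ε, UU$)
All input consumed in state s1 with stack UU$.

UU$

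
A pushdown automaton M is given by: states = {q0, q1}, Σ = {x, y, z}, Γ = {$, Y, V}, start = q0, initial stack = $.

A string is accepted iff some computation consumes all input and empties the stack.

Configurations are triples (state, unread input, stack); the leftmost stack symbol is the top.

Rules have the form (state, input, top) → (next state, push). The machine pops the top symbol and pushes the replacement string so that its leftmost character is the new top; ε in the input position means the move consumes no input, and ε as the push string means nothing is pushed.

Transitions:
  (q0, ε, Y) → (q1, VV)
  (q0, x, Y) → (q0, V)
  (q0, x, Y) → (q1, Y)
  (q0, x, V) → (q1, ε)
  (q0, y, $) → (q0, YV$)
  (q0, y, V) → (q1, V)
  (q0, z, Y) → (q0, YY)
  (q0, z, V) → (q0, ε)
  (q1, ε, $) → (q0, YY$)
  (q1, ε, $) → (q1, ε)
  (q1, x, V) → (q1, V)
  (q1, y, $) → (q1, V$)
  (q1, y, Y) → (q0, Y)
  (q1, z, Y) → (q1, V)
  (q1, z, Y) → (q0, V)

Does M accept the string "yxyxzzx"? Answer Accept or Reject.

One accepting computation: (q0, yxyxzzx, $) ⊢ (q0, xyxzzx, YV$) ⊢ (q1, yxzzx, YV$) ⊢ (q0, xzzx, YV$) ⊢ (q1, zzx, YV$) ⊢ (q0, zx, VV$) ⊢ (q0, x, V$) ⊢ (q1, ε, $) ⊢ (q1, ε, ε)
All input consumed and the stack is empty.

Accept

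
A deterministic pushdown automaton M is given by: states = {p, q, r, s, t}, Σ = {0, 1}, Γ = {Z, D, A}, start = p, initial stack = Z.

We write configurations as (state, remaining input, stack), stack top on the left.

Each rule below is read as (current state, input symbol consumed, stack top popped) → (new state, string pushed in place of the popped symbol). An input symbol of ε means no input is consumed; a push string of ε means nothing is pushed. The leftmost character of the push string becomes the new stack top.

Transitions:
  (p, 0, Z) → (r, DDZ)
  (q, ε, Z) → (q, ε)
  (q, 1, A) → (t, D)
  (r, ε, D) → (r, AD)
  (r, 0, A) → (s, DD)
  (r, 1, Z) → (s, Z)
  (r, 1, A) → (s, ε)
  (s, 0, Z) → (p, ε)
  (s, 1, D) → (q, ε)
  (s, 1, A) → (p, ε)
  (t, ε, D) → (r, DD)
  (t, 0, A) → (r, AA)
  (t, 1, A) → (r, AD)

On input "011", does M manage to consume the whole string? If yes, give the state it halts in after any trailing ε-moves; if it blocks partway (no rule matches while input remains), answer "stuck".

q

(p, 011, Z) ⊢ (r, 11, DDZ) ⊢ (r, 11, ADDZ) ⊢ (s, 1, DDZ) ⊢ (q, ε, DZ)
All input consumed; M is in state q.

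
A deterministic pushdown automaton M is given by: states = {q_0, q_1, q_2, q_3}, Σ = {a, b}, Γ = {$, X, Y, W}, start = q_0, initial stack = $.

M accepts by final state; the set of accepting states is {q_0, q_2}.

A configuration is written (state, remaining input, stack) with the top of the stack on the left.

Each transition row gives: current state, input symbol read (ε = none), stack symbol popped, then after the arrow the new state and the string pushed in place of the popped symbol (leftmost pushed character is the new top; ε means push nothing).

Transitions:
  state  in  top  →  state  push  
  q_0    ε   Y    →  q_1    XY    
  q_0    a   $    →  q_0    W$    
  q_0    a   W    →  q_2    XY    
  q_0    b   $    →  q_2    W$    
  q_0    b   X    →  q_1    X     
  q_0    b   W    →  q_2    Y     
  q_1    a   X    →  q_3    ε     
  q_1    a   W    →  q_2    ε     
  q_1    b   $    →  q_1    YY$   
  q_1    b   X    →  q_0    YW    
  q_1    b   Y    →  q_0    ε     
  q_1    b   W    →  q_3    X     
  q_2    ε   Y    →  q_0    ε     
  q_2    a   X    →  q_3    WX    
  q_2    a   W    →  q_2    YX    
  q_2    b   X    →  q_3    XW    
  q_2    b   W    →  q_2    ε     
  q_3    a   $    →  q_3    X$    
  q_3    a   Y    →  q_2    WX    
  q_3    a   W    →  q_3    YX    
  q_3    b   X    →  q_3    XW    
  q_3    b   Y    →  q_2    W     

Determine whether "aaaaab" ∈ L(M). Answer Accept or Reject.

(q_0, aaaaab, $)
  read a, top $: go to q_0, push W$ → (q_0, aaaab, W$)
  read a, top W: go to q_2, push XY → (q_2, aaab, XY$)
  read a, top X: go to q_3, push WX → (q_3, aab, WXY$)
  read a, top W: go to q_3, push YX → (q_3, ab, YXXY$)
  read a, top Y: go to q_2, push WX → (q_2, b, WXXXY$)
  read b, top W: go to q_2, push ε → (q_2, ε, XXXY$)
All input consumed; state q_2 ∈ F.

Accept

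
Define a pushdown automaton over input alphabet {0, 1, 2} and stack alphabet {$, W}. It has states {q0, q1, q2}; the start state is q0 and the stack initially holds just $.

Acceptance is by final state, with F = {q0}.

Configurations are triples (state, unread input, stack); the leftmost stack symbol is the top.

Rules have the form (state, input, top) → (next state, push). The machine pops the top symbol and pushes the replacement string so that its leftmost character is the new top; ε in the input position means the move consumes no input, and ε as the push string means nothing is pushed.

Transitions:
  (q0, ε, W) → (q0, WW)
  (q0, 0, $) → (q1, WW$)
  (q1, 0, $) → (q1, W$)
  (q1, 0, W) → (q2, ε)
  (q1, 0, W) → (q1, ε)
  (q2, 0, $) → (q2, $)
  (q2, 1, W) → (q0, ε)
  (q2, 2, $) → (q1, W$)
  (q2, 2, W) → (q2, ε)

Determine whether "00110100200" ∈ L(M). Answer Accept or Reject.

No computation consumes all input and reaches a final state.

Reject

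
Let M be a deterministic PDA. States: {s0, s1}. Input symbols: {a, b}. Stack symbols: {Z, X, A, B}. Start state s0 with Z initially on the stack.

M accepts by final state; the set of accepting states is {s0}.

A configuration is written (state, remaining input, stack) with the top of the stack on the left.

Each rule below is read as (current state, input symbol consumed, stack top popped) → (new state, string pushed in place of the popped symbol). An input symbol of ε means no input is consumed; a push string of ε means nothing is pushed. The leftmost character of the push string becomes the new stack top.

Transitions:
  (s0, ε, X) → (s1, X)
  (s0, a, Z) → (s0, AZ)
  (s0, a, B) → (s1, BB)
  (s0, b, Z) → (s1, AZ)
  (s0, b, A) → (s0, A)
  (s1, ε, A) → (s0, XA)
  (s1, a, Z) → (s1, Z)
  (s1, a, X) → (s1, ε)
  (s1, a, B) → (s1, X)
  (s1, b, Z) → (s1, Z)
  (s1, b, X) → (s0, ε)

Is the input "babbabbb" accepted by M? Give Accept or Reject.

(s0, babbabbb, Z)
  read b, top Z: go to s1, push AZ → (s1, abbabbb, AZ)
  ε-move, top A: go to s0, push XA → (s0, abbabbb, XAZ)
  ε-move, top X: go to s1, push X → (s1, abbabbb, XAZ)
  read a, top X: go to s1, push ε → (s1, bbabbb, AZ)
  ε-move, top A: go to s0, push XA → (s0, bbabbb, XAZ)
  ε-move, top X: go to s1, push X → (s1, bbabbb, XAZ)
  read b, top X: go to s0, push ε → (s0, babbb, AZ)
  read b, top A: go to s0, push A → (s0, abbb, AZ)
No transition applies at (s0, abbb, AZ); input not fully consumed.

Reject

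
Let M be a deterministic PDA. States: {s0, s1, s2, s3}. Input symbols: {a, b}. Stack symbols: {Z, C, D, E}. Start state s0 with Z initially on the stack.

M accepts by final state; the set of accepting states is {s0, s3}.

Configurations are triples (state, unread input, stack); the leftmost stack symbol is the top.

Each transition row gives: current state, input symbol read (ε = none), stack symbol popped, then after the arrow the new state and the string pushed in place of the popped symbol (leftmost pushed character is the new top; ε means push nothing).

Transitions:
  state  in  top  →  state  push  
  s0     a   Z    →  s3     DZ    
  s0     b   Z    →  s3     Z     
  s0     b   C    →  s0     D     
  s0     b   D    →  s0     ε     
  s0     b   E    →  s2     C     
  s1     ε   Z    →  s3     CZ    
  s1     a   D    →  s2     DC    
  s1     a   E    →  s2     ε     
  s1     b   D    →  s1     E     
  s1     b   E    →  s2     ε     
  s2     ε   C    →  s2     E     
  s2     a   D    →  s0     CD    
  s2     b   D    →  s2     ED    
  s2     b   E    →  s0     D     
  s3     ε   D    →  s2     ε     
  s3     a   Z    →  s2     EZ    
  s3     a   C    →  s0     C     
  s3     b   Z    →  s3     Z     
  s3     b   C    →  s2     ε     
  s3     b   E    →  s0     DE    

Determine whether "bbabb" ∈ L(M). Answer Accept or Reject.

(s0, bbabb, Z)
  read b, top Z: go to s3, push Z → (s3, babb, Z)
  read b, top Z: go to s3, push Z → (s3, abb, Z)
  read a, top Z: go to s2, push EZ → (s2, bb, EZ)
  read b, top E: go to s0, push D → (s0, b, DZ)
  read b, top D: go to s0, push ε → (s0, ε, Z)
All input consumed; state s0 ∈ F.

Accept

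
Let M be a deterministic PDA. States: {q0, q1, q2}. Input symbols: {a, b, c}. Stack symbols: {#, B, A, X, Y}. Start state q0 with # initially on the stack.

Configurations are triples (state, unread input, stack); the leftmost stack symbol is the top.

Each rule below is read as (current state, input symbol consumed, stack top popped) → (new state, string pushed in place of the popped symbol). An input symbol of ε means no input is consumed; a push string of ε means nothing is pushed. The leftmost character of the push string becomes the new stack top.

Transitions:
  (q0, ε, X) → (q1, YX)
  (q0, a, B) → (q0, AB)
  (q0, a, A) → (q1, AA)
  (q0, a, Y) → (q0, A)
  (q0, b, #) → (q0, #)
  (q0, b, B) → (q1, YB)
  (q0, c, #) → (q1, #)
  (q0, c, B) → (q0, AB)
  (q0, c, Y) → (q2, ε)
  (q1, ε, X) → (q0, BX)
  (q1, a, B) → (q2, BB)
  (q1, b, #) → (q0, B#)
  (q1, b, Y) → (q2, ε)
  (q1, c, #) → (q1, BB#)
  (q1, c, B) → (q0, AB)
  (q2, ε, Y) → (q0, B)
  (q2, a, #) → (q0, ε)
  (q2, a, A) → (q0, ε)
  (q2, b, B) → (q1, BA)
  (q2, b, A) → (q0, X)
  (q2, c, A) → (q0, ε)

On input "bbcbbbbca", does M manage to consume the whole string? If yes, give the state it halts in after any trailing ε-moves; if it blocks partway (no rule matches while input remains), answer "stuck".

q1

(q0, bbcbbbbca, #)
  read b, top #: go to q0, push # → (q0, bcbbbbca, #)
  read b, top #: go to q0, push # → (q0, cbbbbca, #)
  read c, top #: go to q1, push # → (q1, bbbbca, #)
  read b, top #: go to q0, push B# → (q0, bbbca, B#)
  read b, top B: go to q1, push YB → (q1, bbca, YB#)
  read b, top Y: go to q2, push ε → (q2, bca, B#)
  read b, top B: go to q1, push BA → (q1, ca, BA#)
  read c, top B: go to q0, push AB → (q0, a, ABA#)
  read a, top A: go to q1, push AA → (q1, ε, AABA#)
All input consumed; M is in state q1.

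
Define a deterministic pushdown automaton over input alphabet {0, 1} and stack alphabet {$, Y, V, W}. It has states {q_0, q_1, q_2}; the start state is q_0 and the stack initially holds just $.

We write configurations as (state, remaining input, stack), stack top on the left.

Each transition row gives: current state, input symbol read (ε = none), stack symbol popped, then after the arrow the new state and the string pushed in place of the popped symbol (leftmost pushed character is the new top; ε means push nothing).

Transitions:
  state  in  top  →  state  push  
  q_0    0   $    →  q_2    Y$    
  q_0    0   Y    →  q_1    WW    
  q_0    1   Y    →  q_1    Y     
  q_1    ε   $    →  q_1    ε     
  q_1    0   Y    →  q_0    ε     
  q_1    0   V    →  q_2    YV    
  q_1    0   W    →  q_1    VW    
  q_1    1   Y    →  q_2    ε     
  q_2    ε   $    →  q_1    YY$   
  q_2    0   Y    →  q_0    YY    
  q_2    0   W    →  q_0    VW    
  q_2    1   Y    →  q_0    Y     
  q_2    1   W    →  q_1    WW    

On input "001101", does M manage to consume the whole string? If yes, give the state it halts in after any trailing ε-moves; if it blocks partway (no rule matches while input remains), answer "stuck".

(q_0, 001101, $) ⊢ (q_2, 01101, Y$) ⊢ (q_0, 1101, YY$) ⊢ (q_1, 101, YY$) ⊢ (q_2, 01, Y$) ⊢ (q_0, 1, YY$) ⊢ (q_1, ε, YY$)
All input consumed; M is in state q_1.

q_1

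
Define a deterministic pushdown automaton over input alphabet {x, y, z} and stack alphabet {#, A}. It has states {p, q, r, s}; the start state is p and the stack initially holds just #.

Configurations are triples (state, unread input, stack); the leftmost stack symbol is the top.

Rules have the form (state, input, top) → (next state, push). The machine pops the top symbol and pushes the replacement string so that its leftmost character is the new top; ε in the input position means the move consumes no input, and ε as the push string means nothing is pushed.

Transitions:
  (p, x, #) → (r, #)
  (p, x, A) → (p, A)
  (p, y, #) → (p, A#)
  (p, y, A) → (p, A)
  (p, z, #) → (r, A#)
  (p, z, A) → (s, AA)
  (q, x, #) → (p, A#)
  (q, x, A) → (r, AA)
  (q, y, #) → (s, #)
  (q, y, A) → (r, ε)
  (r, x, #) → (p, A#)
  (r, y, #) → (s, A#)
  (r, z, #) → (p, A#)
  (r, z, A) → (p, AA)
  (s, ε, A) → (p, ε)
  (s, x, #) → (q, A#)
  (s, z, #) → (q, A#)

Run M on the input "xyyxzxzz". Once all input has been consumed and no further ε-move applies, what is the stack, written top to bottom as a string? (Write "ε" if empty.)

(p, xyyxzxzz, #)
  read x, top #: go to r, push # → (r, yyxzxzz, #)
  read y, top #: go to s, push A# → (s, yxzxzz, A#)
  ε-move, top A: go to p, push ε → (p, yxzxzz, #)
  read y, top #: go to p, push A# → (p, xzxzz, A#)
  read x, top A: go to p, push A → (p, zxzz, A#)
  read z, top A: go to s, push AA → (s, xzz, AA#)
  ε-move, top A: go to p, push ε → (p, xzz, A#)
  read x, top A: go to p, push A → (p, zz, A#)
  read z, top A: go to s, push AA → (s, z, AA#)
  ε-move, top A: go to p, push ε → (p, z, A#)
  read z, top A: go to s, push AA → (s, ε, AA#)
  ε-move, top A: go to p, push ε → (p, ε, A#)
All input consumed in state p with stack A#.

A#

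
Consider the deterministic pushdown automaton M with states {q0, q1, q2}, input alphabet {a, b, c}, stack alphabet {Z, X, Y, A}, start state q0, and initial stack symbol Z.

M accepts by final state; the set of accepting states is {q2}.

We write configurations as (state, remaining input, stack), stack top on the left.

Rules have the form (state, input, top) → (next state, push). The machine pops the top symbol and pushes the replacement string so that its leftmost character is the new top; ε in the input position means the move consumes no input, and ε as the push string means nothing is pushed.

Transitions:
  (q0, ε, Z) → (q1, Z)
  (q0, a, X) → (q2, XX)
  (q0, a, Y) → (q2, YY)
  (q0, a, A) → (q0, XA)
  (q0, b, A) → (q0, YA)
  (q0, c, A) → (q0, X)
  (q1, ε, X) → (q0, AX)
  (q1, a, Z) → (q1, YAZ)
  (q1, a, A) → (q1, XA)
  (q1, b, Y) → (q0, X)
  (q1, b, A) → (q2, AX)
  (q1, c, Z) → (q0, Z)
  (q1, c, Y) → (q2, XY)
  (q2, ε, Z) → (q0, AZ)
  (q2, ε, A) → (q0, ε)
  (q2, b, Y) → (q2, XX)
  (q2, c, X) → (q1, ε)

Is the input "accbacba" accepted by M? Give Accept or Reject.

Accept

(q0, accbacba, Z) ⊢ (q1, accbacba, Z) ⊢ (q1, ccbacba, YAZ) ⊢ (q2, cbacba, XYAZ) ⊢ (q1, bacba, YAZ) ⊢ (q0, acba, XAZ) ⊢ (q2, cba, XXAZ) ⊢ (q1, ba, XAZ) ⊢ (q0, ba, AXAZ) ⊢ (q0, a, YAXAZ) ⊢ (q2, ε, YYAXAZ)
All input consumed; state q2 ∈ F.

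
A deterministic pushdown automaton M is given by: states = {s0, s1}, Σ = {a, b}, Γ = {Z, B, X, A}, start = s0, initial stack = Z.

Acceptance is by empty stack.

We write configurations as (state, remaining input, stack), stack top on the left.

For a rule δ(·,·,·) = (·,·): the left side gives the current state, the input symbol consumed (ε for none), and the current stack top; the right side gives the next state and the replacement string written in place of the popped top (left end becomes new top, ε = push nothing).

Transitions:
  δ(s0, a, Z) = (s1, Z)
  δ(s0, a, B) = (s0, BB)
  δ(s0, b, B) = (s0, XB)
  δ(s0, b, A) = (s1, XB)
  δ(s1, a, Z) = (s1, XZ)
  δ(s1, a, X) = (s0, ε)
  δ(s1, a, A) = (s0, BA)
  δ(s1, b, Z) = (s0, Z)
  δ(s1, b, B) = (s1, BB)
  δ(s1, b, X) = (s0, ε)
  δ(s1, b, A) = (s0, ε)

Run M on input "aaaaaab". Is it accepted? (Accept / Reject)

(s0, aaaaaab, Z)
  read a, top Z: go to s1, push Z → (s1, aaaaab, Z)
  read a, top Z: go to s1, push XZ → (s1, aaaab, XZ)
  read a, top X: go to s0, push ε → (s0, aaab, Z)
  read a, top Z: go to s1, push Z → (s1, aab, Z)
  read a, top Z: go to s1, push XZ → (s1, ab, XZ)
  read a, top X: go to s0, push ε → (s0, b, Z)
No transition applies at (s0, b, Z); input not fully consumed.

Reject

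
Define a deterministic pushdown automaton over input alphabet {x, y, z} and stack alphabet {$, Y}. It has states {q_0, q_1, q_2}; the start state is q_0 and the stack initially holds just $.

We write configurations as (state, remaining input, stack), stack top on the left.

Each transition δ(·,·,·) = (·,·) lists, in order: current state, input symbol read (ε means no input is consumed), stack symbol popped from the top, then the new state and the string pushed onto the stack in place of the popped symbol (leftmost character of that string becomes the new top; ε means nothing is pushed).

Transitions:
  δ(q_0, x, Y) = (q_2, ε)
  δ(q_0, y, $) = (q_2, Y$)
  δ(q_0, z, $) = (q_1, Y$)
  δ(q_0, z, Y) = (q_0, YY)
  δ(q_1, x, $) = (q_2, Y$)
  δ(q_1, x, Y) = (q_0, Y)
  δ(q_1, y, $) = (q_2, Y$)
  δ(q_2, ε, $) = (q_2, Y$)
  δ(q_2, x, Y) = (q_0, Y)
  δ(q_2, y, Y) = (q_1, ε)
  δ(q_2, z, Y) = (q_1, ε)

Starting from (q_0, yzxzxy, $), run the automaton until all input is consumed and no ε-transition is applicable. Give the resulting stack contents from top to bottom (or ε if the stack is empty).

(q_0, yzxzxy, $) ⊢ (q_2, zxzxy, Y$) ⊢ (q_1, xzxy, $) ⊢ (q_2, zxy, Y$) ⊢ (q_1, xy, $) ⊢ (q_2, y, Y$) ⊢ (q_1, ε, $)
All input consumed in state q_1 with stack $.

$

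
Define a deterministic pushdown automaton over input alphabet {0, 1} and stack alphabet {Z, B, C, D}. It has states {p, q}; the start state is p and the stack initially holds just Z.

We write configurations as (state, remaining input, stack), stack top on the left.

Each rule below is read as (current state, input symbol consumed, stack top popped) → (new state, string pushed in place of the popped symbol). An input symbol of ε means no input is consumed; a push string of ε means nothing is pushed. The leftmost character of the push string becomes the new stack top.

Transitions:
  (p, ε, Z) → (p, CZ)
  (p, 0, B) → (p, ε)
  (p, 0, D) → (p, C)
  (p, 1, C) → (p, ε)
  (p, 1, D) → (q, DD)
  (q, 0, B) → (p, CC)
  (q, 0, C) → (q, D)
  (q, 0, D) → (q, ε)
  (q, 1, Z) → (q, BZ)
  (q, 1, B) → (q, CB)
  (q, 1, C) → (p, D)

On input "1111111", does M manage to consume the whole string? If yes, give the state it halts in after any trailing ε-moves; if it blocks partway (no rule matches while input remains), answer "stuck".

(p, 1111111, Z)
  ε-move, top Z: go to p, push CZ → (p, 1111111, CZ)
  read 1, top C: go to p, push ε → (p, 111111, Z)
  ε-move, top Z: go to p, push CZ → (p, 111111, CZ)
  read 1, top C: go to p, push ε → (p, 11111, Z)
  ε-move, top Z: go to p, push CZ → (p, 11111, CZ)
  read 1, top C: go to p, push ε → (p, 1111, Z)
  ε-move, top Z: go to p, push CZ → (p, 1111, CZ)
  read 1, top C: go to p, push ε → (p, 111, Z)
  ε-move, top Z: go to p, push CZ → (p, 111, CZ)
  read 1, top C: go to p, push ε → (p, 11, Z)
  ε-move, top Z: go to p, push CZ → (p, 11, CZ)
  read 1, top C: go to p, push ε → (p, 1, Z)
  ε-move, top Z: go to p, push CZ → (p, 1, CZ)
  read 1, top C: go to p, push ε → (p, ε, Z)
  ε-move, top Z: go to p, push CZ → (p, ε, CZ)
All input consumed; M is in state p.

p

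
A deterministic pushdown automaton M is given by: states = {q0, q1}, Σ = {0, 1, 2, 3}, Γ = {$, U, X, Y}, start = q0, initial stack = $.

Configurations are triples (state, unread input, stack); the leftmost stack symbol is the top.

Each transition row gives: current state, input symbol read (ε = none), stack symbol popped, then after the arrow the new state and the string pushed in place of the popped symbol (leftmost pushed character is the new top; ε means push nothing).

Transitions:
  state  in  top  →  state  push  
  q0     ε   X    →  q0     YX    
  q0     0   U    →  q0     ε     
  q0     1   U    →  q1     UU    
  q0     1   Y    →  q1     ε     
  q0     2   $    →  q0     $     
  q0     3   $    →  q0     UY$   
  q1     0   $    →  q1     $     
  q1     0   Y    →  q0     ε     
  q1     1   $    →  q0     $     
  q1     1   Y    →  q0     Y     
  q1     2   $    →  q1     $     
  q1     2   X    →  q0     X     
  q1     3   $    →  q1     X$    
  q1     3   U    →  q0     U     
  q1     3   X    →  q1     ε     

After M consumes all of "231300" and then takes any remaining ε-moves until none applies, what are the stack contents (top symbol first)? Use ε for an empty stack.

Y$

(q0, 231300, $)
  read 2, top $: go to q0, push $ → (q0, 31300, $)
  read 3, top $: go to q0, push UY$ → (q0, 1300, UY$)
  read 1, top U: go to q1, push UU → (q1, 300, UUY$)
  read 3, top U: go to q0, push U → (q0, 00, UUY$)
  read 0, top U: go to q0, push ε → (q0, 0, UY$)
  read 0, top U: go to q0, push ε → (q0, ε, Y$)
All input consumed in state q0 with stack Y$.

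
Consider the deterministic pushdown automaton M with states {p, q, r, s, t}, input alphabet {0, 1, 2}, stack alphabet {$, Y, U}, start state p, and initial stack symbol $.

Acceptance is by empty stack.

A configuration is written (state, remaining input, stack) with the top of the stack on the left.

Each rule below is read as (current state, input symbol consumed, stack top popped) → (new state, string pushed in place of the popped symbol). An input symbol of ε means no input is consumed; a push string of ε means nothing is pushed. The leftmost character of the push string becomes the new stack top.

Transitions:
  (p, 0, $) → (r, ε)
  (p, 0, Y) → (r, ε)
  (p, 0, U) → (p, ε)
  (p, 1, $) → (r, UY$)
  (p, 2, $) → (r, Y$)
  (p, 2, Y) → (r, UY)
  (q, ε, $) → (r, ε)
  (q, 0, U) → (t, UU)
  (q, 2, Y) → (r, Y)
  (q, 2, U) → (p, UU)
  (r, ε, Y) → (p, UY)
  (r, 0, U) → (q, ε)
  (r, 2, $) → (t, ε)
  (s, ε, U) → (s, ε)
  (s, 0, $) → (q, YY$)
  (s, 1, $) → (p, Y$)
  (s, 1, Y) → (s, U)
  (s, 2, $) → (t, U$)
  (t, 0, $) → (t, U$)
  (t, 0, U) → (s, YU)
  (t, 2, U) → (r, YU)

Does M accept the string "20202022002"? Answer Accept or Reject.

(p, 20202022002, $)
  read 2, top $: go to r, push Y$ → (r, 0202022002, Y$)
  ε-move, top Y: go to p, push UY → (p, 0202022002, UY$)
  read 0, top U: go to p, push ε → (p, 202022002, Y$)
  read 2, top Y: go to r, push UY → (r, 02022002, UY$)
  read 0, top U: go to q, push ε → (q, 2022002, Y$)
  read 2, top Y: go to r, push Y → (r, 022002, Y$)
  ε-move, top Y: go to p, push UY → (p, 022002, UY$)
  read 0, top U: go to p, push ε → (p, 22002, Y$)
  read 2, top Y: go to r, push UY → (r, 2002, UY$)
No transition applies at (r, 2002, UY$); input not fully consumed.

Reject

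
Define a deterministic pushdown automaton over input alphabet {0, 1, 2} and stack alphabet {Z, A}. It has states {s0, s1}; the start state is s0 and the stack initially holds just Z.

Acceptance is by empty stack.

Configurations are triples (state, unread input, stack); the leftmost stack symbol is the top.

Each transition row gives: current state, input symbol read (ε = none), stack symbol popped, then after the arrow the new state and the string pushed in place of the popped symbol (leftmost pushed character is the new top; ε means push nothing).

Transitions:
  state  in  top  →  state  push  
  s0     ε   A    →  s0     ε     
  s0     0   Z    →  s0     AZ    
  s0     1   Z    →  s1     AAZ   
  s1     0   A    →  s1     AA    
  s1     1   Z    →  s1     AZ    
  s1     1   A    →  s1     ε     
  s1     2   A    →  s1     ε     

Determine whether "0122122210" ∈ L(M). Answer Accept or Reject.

Reject

(s0, 0122122210, Z) ⊢ (s0, 122122210, AZ) ⊢ (s0, 122122210, Z) ⊢ (s1, 22122210, AAZ) ⊢ (s1, 2122210, AZ) ⊢ (s1, 122210, Z) ⊢ (s1, 22210, AZ) ⊢ (s1, 2210, Z)
No transition applies at (s1, 2210, Z); input not fully consumed.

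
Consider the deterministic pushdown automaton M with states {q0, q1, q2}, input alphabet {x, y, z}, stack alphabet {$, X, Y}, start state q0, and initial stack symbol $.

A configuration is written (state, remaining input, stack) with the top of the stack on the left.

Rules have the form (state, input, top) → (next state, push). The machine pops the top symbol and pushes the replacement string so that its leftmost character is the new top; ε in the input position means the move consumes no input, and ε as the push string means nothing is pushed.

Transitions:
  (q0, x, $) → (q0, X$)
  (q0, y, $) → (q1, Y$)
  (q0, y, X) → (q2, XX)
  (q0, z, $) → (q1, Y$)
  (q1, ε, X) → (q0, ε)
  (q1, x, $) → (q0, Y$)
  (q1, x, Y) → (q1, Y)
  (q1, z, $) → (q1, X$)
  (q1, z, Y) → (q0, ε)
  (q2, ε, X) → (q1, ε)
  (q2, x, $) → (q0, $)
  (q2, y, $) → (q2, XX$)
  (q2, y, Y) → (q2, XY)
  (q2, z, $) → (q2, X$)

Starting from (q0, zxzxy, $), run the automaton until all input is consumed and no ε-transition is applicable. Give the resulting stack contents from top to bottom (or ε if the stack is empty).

(q0, zxzxy, $) ⊢ (q1, xzxy, Y$) ⊢ (q1, zxy, Y$) ⊢ (q0, xy, $) ⊢ (q0, y, X$) ⊢ (q2, ε, XX$) ⊢ (q1, ε, X$) ⊢ (q0, ε, $)
All input consumed in state q0 with stack $.

$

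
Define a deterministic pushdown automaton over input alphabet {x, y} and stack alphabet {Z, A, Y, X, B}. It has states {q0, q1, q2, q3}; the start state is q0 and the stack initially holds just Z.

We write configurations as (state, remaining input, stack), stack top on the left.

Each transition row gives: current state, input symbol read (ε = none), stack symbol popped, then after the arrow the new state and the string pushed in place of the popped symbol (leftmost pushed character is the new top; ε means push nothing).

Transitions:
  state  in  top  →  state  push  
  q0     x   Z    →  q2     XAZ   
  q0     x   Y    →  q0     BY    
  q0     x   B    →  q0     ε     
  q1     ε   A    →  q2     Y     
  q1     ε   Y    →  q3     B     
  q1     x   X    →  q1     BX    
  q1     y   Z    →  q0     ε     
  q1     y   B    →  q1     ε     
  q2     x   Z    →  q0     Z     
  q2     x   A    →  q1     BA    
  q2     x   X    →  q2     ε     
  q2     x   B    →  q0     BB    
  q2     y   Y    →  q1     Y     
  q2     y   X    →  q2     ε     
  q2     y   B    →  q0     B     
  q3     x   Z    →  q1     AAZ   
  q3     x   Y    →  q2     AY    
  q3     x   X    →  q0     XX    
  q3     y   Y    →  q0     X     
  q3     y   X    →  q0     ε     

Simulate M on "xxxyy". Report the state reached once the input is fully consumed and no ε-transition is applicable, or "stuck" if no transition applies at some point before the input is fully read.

q3

(q0, xxxyy, Z) ⊢ (q2, xxyy, XAZ) ⊢ (q2, xyy, AZ) ⊢ (q1, yy, BAZ) ⊢ (q1, y, AZ) ⊢ (q2, y, YZ) ⊢ (q1, ε, YZ) ⊢ (q3, ε, BZ)
All input consumed; M is in state q3.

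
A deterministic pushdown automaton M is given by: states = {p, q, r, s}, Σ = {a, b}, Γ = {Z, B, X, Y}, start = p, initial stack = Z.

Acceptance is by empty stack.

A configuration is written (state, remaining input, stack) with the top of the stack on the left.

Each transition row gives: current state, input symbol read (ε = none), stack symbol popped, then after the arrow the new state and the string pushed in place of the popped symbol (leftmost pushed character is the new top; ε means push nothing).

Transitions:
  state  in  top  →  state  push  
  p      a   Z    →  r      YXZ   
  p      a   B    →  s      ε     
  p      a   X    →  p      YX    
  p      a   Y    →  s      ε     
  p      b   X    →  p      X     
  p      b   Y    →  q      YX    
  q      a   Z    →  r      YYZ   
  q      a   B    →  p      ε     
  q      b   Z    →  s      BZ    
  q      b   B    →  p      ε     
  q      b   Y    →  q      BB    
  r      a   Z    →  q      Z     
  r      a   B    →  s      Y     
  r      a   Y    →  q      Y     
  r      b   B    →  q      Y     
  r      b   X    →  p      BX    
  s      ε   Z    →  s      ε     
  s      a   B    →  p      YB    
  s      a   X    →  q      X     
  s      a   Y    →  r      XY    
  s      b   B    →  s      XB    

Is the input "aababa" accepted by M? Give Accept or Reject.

Reject

(p, aababa, Z)
  read a, top Z: go to r, push YXZ → (r, ababa, YXZ)
  read a, top Y: go to q, push Y → (q, baba, YXZ)
  read b, top Y: go to q, push BB → (q, aba, BBXZ)
  read a, top B: go to p, push ε → (p, ba, BXZ)
No transition applies at (p, ba, BXZ); input not fully consumed.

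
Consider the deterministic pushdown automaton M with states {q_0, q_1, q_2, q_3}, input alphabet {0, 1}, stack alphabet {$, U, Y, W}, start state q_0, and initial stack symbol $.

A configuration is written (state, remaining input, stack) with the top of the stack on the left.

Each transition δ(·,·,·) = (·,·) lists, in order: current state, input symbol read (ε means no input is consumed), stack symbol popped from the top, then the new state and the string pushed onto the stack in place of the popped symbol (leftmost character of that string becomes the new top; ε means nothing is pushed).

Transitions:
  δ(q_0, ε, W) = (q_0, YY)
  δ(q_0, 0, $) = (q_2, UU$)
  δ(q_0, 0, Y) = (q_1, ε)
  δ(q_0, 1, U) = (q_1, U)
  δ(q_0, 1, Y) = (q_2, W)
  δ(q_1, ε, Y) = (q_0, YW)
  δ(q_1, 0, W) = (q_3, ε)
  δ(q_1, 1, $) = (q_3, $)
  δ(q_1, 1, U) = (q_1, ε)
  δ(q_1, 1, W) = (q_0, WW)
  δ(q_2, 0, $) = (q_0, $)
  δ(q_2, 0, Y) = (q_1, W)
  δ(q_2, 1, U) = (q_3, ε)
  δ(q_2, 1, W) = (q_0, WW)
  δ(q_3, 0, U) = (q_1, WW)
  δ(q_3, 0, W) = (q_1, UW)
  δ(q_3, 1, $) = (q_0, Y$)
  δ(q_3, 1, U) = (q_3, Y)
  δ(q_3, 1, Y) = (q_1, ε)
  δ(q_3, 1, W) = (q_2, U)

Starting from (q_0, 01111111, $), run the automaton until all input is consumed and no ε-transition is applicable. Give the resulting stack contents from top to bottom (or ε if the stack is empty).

(q_0, 01111111, $)
  read 0, top $: go to q_2, push UU$ → (q_2, 1111111, UU$)
  read 1, top U: go to q_3, push ε → (q_3, 111111, U$)
  read 1, top U: go to q_3, push Y → (q_3, 11111, Y$)
  read 1, top Y: go to q_1, push ε → (q_1, 1111, $)
  read 1, top $: go to q_3, push $ → (q_3, 111, $)
  read 1, top $: go to q_0, push Y$ → (q_0, 11, Y$)
  read 1, top Y: go to q_2, push W → (q_2, 1, W$)
  read 1, top W: go to q_0, push WW → (q_0, ε, WW$)
  ε-move, top W: go to q_0, push YY → (q_0, ε, YYW$)
All input consumed in state q_0 with stack YYW$.

YYW$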